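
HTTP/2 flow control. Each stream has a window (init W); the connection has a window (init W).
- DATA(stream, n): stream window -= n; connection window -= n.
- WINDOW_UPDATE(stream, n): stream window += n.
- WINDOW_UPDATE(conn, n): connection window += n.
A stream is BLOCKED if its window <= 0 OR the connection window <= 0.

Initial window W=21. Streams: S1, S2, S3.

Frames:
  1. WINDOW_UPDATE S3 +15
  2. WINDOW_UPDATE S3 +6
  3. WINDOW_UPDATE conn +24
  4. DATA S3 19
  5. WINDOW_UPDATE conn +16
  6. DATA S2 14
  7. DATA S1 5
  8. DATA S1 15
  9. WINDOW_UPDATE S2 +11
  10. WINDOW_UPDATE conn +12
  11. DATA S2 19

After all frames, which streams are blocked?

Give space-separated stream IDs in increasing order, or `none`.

Answer: S2

Derivation:
Op 1: conn=21 S1=21 S2=21 S3=36 blocked=[]
Op 2: conn=21 S1=21 S2=21 S3=42 blocked=[]
Op 3: conn=45 S1=21 S2=21 S3=42 blocked=[]
Op 4: conn=26 S1=21 S2=21 S3=23 blocked=[]
Op 5: conn=42 S1=21 S2=21 S3=23 blocked=[]
Op 6: conn=28 S1=21 S2=7 S3=23 blocked=[]
Op 7: conn=23 S1=16 S2=7 S3=23 blocked=[]
Op 8: conn=8 S1=1 S2=7 S3=23 blocked=[]
Op 9: conn=8 S1=1 S2=18 S3=23 blocked=[]
Op 10: conn=20 S1=1 S2=18 S3=23 blocked=[]
Op 11: conn=1 S1=1 S2=-1 S3=23 blocked=[2]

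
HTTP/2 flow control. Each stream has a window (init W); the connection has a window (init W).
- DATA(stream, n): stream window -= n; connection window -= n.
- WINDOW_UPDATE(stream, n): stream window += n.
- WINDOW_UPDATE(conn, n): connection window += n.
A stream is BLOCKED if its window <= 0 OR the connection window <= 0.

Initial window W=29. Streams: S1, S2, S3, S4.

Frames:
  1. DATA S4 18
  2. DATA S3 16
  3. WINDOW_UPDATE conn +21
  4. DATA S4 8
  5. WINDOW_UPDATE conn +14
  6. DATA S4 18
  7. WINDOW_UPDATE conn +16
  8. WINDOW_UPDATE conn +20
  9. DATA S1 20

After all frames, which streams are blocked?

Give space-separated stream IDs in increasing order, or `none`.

Answer: S4

Derivation:
Op 1: conn=11 S1=29 S2=29 S3=29 S4=11 blocked=[]
Op 2: conn=-5 S1=29 S2=29 S3=13 S4=11 blocked=[1, 2, 3, 4]
Op 3: conn=16 S1=29 S2=29 S3=13 S4=11 blocked=[]
Op 4: conn=8 S1=29 S2=29 S3=13 S4=3 blocked=[]
Op 5: conn=22 S1=29 S2=29 S3=13 S4=3 blocked=[]
Op 6: conn=4 S1=29 S2=29 S3=13 S4=-15 blocked=[4]
Op 7: conn=20 S1=29 S2=29 S3=13 S4=-15 blocked=[4]
Op 8: conn=40 S1=29 S2=29 S3=13 S4=-15 blocked=[4]
Op 9: conn=20 S1=9 S2=29 S3=13 S4=-15 blocked=[4]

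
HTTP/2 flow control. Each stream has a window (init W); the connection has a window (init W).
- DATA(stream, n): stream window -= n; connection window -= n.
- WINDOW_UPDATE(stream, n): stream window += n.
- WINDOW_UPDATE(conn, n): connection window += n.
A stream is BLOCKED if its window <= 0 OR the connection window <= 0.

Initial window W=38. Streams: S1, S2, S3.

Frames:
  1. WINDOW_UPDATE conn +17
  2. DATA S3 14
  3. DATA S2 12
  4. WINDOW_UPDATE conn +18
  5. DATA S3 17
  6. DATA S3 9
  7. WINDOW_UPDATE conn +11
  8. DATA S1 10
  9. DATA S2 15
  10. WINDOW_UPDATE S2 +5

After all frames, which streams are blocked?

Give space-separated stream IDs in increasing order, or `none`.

Op 1: conn=55 S1=38 S2=38 S3=38 blocked=[]
Op 2: conn=41 S1=38 S2=38 S3=24 blocked=[]
Op 3: conn=29 S1=38 S2=26 S3=24 blocked=[]
Op 4: conn=47 S1=38 S2=26 S3=24 blocked=[]
Op 5: conn=30 S1=38 S2=26 S3=7 blocked=[]
Op 6: conn=21 S1=38 S2=26 S3=-2 blocked=[3]
Op 7: conn=32 S1=38 S2=26 S3=-2 blocked=[3]
Op 8: conn=22 S1=28 S2=26 S3=-2 blocked=[3]
Op 9: conn=7 S1=28 S2=11 S3=-2 blocked=[3]
Op 10: conn=7 S1=28 S2=16 S3=-2 blocked=[3]

Answer: S3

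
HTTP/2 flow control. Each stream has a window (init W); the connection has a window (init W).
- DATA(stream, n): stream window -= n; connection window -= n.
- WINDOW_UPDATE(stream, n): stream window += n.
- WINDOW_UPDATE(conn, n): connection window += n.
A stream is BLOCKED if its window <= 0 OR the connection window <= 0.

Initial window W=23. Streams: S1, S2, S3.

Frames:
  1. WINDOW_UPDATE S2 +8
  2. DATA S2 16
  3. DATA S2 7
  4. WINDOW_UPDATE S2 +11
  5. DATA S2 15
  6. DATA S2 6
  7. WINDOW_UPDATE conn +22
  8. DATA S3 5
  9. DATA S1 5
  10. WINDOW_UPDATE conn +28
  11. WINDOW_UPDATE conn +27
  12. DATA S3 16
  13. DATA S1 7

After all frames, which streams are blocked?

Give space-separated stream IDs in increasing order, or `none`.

Answer: S2

Derivation:
Op 1: conn=23 S1=23 S2=31 S3=23 blocked=[]
Op 2: conn=7 S1=23 S2=15 S3=23 blocked=[]
Op 3: conn=0 S1=23 S2=8 S3=23 blocked=[1, 2, 3]
Op 4: conn=0 S1=23 S2=19 S3=23 blocked=[1, 2, 3]
Op 5: conn=-15 S1=23 S2=4 S3=23 blocked=[1, 2, 3]
Op 6: conn=-21 S1=23 S2=-2 S3=23 blocked=[1, 2, 3]
Op 7: conn=1 S1=23 S2=-2 S3=23 blocked=[2]
Op 8: conn=-4 S1=23 S2=-2 S3=18 blocked=[1, 2, 3]
Op 9: conn=-9 S1=18 S2=-2 S3=18 blocked=[1, 2, 3]
Op 10: conn=19 S1=18 S2=-2 S3=18 blocked=[2]
Op 11: conn=46 S1=18 S2=-2 S3=18 blocked=[2]
Op 12: conn=30 S1=18 S2=-2 S3=2 blocked=[2]
Op 13: conn=23 S1=11 S2=-2 S3=2 blocked=[2]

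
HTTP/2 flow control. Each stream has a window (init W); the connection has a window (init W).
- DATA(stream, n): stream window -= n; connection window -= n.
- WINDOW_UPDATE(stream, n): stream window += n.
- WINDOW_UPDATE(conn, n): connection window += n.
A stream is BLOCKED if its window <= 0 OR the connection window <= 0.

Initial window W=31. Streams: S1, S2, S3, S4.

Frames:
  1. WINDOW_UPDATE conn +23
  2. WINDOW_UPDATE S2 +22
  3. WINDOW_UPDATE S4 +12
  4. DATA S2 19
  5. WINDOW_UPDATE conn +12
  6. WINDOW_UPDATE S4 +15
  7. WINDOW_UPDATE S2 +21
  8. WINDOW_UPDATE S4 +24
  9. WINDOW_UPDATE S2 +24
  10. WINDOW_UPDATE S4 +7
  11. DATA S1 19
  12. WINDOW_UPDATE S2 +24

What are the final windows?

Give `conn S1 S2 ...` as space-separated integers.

Answer: 28 12 103 31 89

Derivation:
Op 1: conn=54 S1=31 S2=31 S3=31 S4=31 blocked=[]
Op 2: conn=54 S1=31 S2=53 S3=31 S4=31 blocked=[]
Op 3: conn=54 S1=31 S2=53 S3=31 S4=43 blocked=[]
Op 4: conn=35 S1=31 S2=34 S3=31 S4=43 blocked=[]
Op 5: conn=47 S1=31 S2=34 S3=31 S4=43 blocked=[]
Op 6: conn=47 S1=31 S2=34 S3=31 S4=58 blocked=[]
Op 7: conn=47 S1=31 S2=55 S3=31 S4=58 blocked=[]
Op 8: conn=47 S1=31 S2=55 S3=31 S4=82 blocked=[]
Op 9: conn=47 S1=31 S2=79 S3=31 S4=82 blocked=[]
Op 10: conn=47 S1=31 S2=79 S3=31 S4=89 blocked=[]
Op 11: conn=28 S1=12 S2=79 S3=31 S4=89 blocked=[]
Op 12: conn=28 S1=12 S2=103 S3=31 S4=89 blocked=[]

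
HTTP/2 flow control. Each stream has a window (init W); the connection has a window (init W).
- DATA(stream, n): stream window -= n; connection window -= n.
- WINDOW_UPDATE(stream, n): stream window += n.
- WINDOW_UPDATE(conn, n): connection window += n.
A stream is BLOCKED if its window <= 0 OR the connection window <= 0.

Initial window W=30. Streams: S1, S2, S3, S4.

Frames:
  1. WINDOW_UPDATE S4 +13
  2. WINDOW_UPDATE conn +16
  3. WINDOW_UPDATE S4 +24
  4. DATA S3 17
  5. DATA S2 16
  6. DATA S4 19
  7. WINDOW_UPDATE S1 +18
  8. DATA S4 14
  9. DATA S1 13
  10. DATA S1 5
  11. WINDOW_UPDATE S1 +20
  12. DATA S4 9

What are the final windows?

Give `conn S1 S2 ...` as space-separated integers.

Op 1: conn=30 S1=30 S2=30 S3=30 S4=43 blocked=[]
Op 2: conn=46 S1=30 S2=30 S3=30 S4=43 blocked=[]
Op 3: conn=46 S1=30 S2=30 S3=30 S4=67 blocked=[]
Op 4: conn=29 S1=30 S2=30 S3=13 S4=67 blocked=[]
Op 5: conn=13 S1=30 S2=14 S3=13 S4=67 blocked=[]
Op 6: conn=-6 S1=30 S2=14 S3=13 S4=48 blocked=[1, 2, 3, 4]
Op 7: conn=-6 S1=48 S2=14 S3=13 S4=48 blocked=[1, 2, 3, 4]
Op 8: conn=-20 S1=48 S2=14 S3=13 S4=34 blocked=[1, 2, 3, 4]
Op 9: conn=-33 S1=35 S2=14 S3=13 S4=34 blocked=[1, 2, 3, 4]
Op 10: conn=-38 S1=30 S2=14 S3=13 S4=34 blocked=[1, 2, 3, 4]
Op 11: conn=-38 S1=50 S2=14 S3=13 S4=34 blocked=[1, 2, 3, 4]
Op 12: conn=-47 S1=50 S2=14 S3=13 S4=25 blocked=[1, 2, 3, 4]

Answer: -47 50 14 13 25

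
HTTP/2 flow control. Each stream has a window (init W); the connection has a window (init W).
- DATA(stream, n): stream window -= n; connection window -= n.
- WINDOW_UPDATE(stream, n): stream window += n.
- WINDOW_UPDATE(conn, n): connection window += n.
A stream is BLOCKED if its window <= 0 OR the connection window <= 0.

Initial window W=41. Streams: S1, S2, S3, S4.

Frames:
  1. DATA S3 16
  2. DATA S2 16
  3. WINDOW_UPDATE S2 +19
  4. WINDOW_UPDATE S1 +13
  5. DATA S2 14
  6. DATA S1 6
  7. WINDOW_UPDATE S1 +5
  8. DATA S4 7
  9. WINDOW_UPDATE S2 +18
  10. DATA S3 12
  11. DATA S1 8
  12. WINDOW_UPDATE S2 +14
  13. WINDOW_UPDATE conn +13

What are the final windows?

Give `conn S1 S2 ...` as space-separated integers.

Op 1: conn=25 S1=41 S2=41 S3=25 S4=41 blocked=[]
Op 2: conn=9 S1=41 S2=25 S3=25 S4=41 blocked=[]
Op 3: conn=9 S1=41 S2=44 S3=25 S4=41 blocked=[]
Op 4: conn=9 S1=54 S2=44 S3=25 S4=41 blocked=[]
Op 5: conn=-5 S1=54 S2=30 S3=25 S4=41 blocked=[1, 2, 3, 4]
Op 6: conn=-11 S1=48 S2=30 S3=25 S4=41 blocked=[1, 2, 3, 4]
Op 7: conn=-11 S1=53 S2=30 S3=25 S4=41 blocked=[1, 2, 3, 4]
Op 8: conn=-18 S1=53 S2=30 S3=25 S4=34 blocked=[1, 2, 3, 4]
Op 9: conn=-18 S1=53 S2=48 S3=25 S4=34 blocked=[1, 2, 3, 4]
Op 10: conn=-30 S1=53 S2=48 S3=13 S4=34 blocked=[1, 2, 3, 4]
Op 11: conn=-38 S1=45 S2=48 S3=13 S4=34 blocked=[1, 2, 3, 4]
Op 12: conn=-38 S1=45 S2=62 S3=13 S4=34 blocked=[1, 2, 3, 4]
Op 13: conn=-25 S1=45 S2=62 S3=13 S4=34 blocked=[1, 2, 3, 4]

Answer: -25 45 62 13 34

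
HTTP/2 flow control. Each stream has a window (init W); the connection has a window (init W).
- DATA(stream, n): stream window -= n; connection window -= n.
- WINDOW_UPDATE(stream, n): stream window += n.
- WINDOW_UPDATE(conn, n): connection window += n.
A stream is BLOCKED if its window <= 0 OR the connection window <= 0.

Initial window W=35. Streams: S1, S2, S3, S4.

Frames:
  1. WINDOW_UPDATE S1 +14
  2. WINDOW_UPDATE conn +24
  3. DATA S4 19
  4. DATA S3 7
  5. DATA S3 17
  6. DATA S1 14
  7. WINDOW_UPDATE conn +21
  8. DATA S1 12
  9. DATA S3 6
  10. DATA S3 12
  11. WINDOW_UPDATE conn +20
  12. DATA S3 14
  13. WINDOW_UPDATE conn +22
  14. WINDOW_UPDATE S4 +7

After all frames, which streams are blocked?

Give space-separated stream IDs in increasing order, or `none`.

Answer: S3

Derivation:
Op 1: conn=35 S1=49 S2=35 S3=35 S4=35 blocked=[]
Op 2: conn=59 S1=49 S2=35 S3=35 S4=35 blocked=[]
Op 3: conn=40 S1=49 S2=35 S3=35 S4=16 blocked=[]
Op 4: conn=33 S1=49 S2=35 S3=28 S4=16 blocked=[]
Op 5: conn=16 S1=49 S2=35 S3=11 S4=16 blocked=[]
Op 6: conn=2 S1=35 S2=35 S3=11 S4=16 blocked=[]
Op 7: conn=23 S1=35 S2=35 S3=11 S4=16 blocked=[]
Op 8: conn=11 S1=23 S2=35 S3=11 S4=16 blocked=[]
Op 9: conn=5 S1=23 S2=35 S3=5 S4=16 blocked=[]
Op 10: conn=-7 S1=23 S2=35 S3=-7 S4=16 blocked=[1, 2, 3, 4]
Op 11: conn=13 S1=23 S2=35 S3=-7 S4=16 blocked=[3]
Op 12: conn=-1 S1=23 S2=35 S3=-21 S4=16 blocked=[1, 2, 3, 4]
Op 13: conn=21 S1=23 S2=35 S3=-21 S4=16 blocked=[3]
Op 14: conn=21 S1=23 S2=35 S3=-21 S4=23 blocked=[3]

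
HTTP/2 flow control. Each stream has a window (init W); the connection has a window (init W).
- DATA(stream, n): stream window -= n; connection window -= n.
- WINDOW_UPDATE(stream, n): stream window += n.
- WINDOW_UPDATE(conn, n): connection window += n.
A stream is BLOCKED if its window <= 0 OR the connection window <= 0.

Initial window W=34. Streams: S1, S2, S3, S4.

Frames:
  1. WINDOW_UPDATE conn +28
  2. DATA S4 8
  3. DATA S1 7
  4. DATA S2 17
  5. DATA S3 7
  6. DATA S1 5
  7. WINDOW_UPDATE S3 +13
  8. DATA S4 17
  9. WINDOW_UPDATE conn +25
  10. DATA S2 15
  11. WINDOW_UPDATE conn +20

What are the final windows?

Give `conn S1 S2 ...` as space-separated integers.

Answer: 31 22 2 40 9

Derivation:
Op 1: conn=62 S1=34 S2=34 S3=34 S4=34 blocked=[]
Op 2: conn=54 S1=34 S2=34 S3=34 S4=26 blocked=[]
Op 3: conn=47 S1=27 S2=34 S3=34 S4=26 blocked=[]
Op 4: conn=30 S1=27 S2=17 S3=34 S4=26 blocked=[]
Op 5: conn=23 S1=27 S2=17 S3=27 S4=26 blocked=[]
Op 6: conn=18 S1=22 S2=17 S3=27 S4=26 blocked=[]
Op 7: conn=18 S1=22 S2=17 S3=40 S4=26 blocked=[]
Op 8: conn=1 S1=22 S2=17 S3=40 S4=9 blocked=[]
Op 9: conn=26 S1=22 S2=17 S3=40 S4=9 blocked=[]
Op 10: conn=11 S1=22 S2=2 S3=40 S4=9 blocked=[]
Op 11: conn=31 S1=22 S2=2 S3=40 S4=9 blocked=[]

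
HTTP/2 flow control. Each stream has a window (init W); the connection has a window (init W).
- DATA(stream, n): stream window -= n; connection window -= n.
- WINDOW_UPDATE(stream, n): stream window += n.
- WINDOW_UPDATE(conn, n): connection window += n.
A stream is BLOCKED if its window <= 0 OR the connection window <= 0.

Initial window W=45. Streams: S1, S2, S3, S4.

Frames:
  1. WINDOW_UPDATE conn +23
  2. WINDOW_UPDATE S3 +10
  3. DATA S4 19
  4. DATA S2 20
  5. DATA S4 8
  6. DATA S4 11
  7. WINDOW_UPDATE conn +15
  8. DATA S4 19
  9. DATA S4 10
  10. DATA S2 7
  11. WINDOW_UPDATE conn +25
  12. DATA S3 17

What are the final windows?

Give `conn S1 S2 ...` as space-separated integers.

Op 1: conn=68 S1=45 S2=45 S3=45 S4=45 blocked=[]
Op 2: conn=68 S1=45 S2=45 S3=55 S4=45 blocked=[]
Op 3: conn=49 S1=45 S2=45 S3=55 S4=26 blocked=[]
Op 4: conn=29 S1=45 S2=25 S3=55 S4=26 blocked=[]
Op 5: conn=21 S1=45 S2=25 S3=55 S4=18 blocked=[]
Op 6: conn=10 S1=45 S2=25 S3=55 S4=7 blocked=[]
Op 7: conn=25 S1=45 S2=25 S3=55 S4=7 blocked=[]
Op 8: conn=6 S1=45 S2=25 S3=55 S4=-12 blocked=[4]
Op 9: conn=-4 S1=45 S2=25 S3=55 S4=-22 blocked=[1, 2, 3, 4]
Op 10: conn=-11 S1=45 S2=18 S3=55 S4=-22 blocked=[1, 2, 3, 4]
Op 11: conn=14 S1=45 S2=18 S3=55 S4=-22 blocked=[4]
Op 12: conn=-3 S1=45 S2=18 S3=38 S4=-22 blocked=[1, 2, 3, 4]

Answer: -3 45 18 38 -22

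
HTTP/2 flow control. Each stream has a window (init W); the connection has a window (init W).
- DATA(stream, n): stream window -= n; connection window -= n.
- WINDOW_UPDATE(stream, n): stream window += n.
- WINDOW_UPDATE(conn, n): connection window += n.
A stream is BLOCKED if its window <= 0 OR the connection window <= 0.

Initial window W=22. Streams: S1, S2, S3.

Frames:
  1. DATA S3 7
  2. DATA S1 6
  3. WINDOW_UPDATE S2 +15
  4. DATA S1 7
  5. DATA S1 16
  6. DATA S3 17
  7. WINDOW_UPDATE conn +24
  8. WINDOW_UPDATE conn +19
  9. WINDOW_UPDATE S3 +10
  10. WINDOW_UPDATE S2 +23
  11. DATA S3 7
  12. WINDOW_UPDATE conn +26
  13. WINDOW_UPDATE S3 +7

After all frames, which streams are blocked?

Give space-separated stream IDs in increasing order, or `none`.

Answer: S1

Derivation:
Op 1: conn=15 S1=22 S2=22 S3=15 blocked=[]
Op 2: conn=9 S1=16 S2=22 S3=15 blocked=[]
Op 3: conn=9 S1=16 S2=37 S3=15 blocked=[]
Op 4: conn=2 S1=9 S2=37 S3=15 blocked=[]
Op 5: conn=-14 S1=-7 S2=37 S3=15 blocked=[1, 2, 3]
Op 6: conn=-31 S1=-7 S2=37 S3=-2 blocked=[1, 2, 3]
Op 7: conn=-7 S1=-7 S2=37 S3=-2 blocked=[1, 2, 3]
Op 8: conn=12 S1=-7 S2=37 S3=-2 blocked=[1, 3]
Op 9: conn=12 S1=-7 S2=37 S3=8 blocked=[1]
Op 10: conn=12 S1=-7 S2=60 S3=8 blocked=[1]
Op 11: conn=5 S1=-7 S2=60 S3=1 blocked=[1]
Op 12: conn=31 S1=-7 S2=60 S3=1 blocked=[1]
Op 13: conn=31 S1=-7 S2=60 S3=8 blocked=[1]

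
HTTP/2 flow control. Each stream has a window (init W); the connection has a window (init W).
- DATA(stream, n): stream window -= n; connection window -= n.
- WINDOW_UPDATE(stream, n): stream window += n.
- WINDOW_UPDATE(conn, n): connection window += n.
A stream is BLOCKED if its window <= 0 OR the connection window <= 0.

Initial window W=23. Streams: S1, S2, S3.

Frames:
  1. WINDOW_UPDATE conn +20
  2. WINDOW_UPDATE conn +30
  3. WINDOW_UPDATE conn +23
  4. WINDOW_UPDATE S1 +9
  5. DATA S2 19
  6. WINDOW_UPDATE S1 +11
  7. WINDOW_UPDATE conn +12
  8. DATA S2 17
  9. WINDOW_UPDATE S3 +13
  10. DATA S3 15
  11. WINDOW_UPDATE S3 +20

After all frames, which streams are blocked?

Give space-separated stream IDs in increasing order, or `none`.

Answer: S2

Derivation:
Op 1: conn=43 S1=23 S2=23 S3=23 blocked=[]
Op 2: conn=73 S1=23 S2=23 S3=23 blocked=[]
Op 3: conn=96 S1=23 S2=23 S3=23 blocked=[]
Op 4: conn=96 S1=32 S2=23 S3=23 blocked=[]
Op 5: conn=77 S1=32 S2=4 S3=23 blocked=[]
Op 6: conn=77 S1=43 S2=4 S3=23 blocked=[]
Op 7: conn=89 S1=43 S2=4 S3=23 blocked=[]
Op 8: conn=72 S1=43 S2=-13 S3=23 blocked=[2]
Op 9: conn=72 S1=43 S2=-13 S3=36 blocked=[2]
Op 10: conn=57 S1=43 S2=-13 S3=21 blocked=[2]
Op 11: conn=57 S1=43 S2=-13 S3=41 blocked=[2]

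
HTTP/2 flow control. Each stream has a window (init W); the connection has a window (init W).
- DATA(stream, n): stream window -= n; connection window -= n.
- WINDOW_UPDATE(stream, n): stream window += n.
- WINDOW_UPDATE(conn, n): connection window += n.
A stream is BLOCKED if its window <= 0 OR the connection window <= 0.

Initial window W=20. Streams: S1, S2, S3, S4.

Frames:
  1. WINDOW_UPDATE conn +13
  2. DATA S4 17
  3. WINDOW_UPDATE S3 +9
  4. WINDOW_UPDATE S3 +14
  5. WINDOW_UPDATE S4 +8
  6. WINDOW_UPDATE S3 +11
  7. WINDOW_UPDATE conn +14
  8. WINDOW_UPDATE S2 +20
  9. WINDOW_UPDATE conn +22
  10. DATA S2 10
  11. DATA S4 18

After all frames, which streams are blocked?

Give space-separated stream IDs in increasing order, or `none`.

Op 1: conn=33 S1=20 S2=20 S3=20 S4=20 blocked=[]
Op 2: conn=16 S1=20 S2=20 S3=20 S4=3 blocked=[]
Op 3: conn=16 S1=20 S2=20 S3=29 S4=3 blocked=[]
Op 4: conn=16 S1=20 S2=20 S3=43 S4=3 blocked=[]
Op 5: conn=16 S1=20 S2=20 S3=43 S4=11 blocked=[]
Op 6: conn=16 S1=20 S2=20 S3=54 S4=11 blocked=[]
Op 7: conn=30 S1=20 S2=20 S3=54 S4=11 blocked=[]
Op 8: conn=30 S1=20 S2=40 S3=54 S4=11 blocked=[]
Op 9: conn=52 S1=20 S2=40 S3=54 S4=11 blocked=[]
Op 10: conn=42 S1=20 S2=30 S3=54 S4=11 blocked=[]
Op 11: conn=24 S1=20 S2=30 S3=54 S4=-7 blocked=[4]

Answer: S4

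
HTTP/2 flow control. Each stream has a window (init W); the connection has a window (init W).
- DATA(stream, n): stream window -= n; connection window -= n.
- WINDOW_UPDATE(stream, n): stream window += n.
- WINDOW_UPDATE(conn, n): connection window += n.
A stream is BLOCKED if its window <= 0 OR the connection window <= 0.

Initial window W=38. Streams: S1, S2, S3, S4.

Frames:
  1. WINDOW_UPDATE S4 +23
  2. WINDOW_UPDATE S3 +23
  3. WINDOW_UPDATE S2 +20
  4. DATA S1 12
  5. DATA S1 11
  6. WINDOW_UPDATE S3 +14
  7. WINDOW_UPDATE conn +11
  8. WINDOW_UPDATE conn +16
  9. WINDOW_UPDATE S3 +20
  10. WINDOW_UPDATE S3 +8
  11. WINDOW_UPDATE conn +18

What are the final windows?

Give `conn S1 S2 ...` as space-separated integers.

Answer: 60 15 58 103 61

Derivation:
Op 1: conn=38 S1=38 S2=38 S3=38 S4=61 blocked=[]
Op 2: conn=38 S1=38 S2=38 S3=61 S4=61 blocked=[]
Op 3: conn=38 S1=38 S2=58 S3=61 S4=61 blocked=[]
Op 4: conn=26 S1=26 S2=58 S3=61 S4=61 blocked=[]
Op 5: conn=15 S1=15 S2=58 S3=61 S4=61 blocked=[]
Op 6: conn=15 S1=15 S2=58 S3=75 S4=61 blocked=[]
Op 7: conn=26 S1=15 S2=58 S3=75 S4=61 blocked=[]
Op 8: conn=42 S1=15 S2=58 S3=75 S4=61 blocked=[]
Op 9: conn=42 S1=15 S2=58 S3=95 S4=61 blocked=[]
Op 10: conn=42 S1=15 S2=58 S3=103 S4=61 blocked=[]
Op 11: conn=60 S1=15 S2=58 S3=103 S4=61 blocked=[]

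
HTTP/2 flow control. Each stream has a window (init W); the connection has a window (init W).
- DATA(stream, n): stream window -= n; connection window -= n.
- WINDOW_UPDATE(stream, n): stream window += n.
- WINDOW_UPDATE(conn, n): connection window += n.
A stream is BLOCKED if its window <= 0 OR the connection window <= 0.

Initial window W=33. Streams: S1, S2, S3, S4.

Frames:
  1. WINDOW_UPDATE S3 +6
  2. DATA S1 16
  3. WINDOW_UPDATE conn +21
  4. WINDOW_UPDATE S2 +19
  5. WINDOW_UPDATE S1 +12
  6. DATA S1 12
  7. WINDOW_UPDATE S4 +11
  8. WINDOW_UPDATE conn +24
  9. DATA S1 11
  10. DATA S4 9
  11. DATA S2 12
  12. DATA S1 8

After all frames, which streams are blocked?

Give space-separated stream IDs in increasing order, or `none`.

Answer: S1

Derivation:
Op 1: conn=33 S1=33 S2=33 S3=39 S4=33 blocked=[]
Op 2: conn=17 S1=17 S2=33 S3=39 S4=33 blocked=[]
Op 3: conn=38 S1=17 S2=33 S3=39 S4=33 blocked=[]
Op 4: conn=38 S1=17 S2=52 S3=39 S4=33 blocked=[]
Op 5: conn=38 S1=29 S2=52 S3=39 S4=33 blocked=[]
Op 6: conn=26 S1=17 S2=52 S3=39 S4=33 blocked=[]
Op 7: conn=26 S1=17 S2=52 S3=39 S4=44 blocked=[]
Op 8: conn=50 S1=17 S2=52 S3=39 S4=44 blocked=[]
Op 9: conn=39 S1=6 S2=52 S3=39 S4=44 blocked=[]
Op 10: conn=30 S1=6 S2=52 S3=39 S4=35 blocked=[]
Op 11: conn=18 S1=6 S2=40 S3=39 S4=35 blocked=[]
Op 12: conn=10 S1=-2 S2=40 S3=39 S4=35 blocked=[1]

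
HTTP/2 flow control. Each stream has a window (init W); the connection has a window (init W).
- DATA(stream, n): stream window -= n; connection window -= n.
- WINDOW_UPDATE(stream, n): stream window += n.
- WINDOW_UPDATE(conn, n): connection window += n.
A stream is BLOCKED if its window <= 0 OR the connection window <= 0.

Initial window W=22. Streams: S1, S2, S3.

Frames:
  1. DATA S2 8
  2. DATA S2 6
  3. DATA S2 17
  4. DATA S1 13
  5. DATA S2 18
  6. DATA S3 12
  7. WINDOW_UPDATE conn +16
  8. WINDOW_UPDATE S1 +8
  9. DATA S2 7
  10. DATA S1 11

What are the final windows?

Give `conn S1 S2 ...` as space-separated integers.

Answer: -54 6 -34 10

Derivation:
Op 1: conn=14 S1=22 S2=14 S3=22 blocked=[]
Op 2: conn=8 S1=22 S2=8 S3=22 blocked=[]
Op 3: conn=-9 S1=22 S2=-9 S3=22 blocked=[1, 2, 3]
Op 4: conn=-22 S1=9 S2=-9 S3=22 blocked=[1, 2, 3]
Op 5: conn=-40 S1=9 S2=-27 S3=22 blocked=[1, 2, 3]
Op 6: conn=-52 S1=9 S2=-27 S3=10 blocked=[1, 2, 3]
Op 7: conn=-36 S1=9 S2=-27 S3=10 blocked=[1, 2, 3]
Op 8: conn=-36 S1=17 S2=-27 S3=10 blocked=[1, 2, 3]
Op 9: conn=-43 S1=17 S2=-34 S3=10 blocked=[1, 2, 3]
Op 10: conn=-54 S1=6 S2=-34 S3=10 blocked=[1, 2, 3]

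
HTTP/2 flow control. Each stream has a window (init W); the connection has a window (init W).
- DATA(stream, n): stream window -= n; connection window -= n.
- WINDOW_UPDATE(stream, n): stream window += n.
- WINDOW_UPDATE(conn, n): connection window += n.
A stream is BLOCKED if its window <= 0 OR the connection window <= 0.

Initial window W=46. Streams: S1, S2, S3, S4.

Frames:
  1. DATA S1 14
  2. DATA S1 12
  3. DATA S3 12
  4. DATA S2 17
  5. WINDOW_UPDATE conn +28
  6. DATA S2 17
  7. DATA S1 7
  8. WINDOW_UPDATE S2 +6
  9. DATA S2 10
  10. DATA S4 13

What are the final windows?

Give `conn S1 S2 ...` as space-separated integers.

Op 1: conn=32 S1=32 S2=46 S3=46 S4=46 blocked=[]
Op 2: conn=20 S1=20 S2=46 S3=46 S4=46 blocked=[]
Op 3: conn=8 S1=20 S2=46 S3=34 S4=46 blocked=[]
Op 4: conn=-9 S1=20 S2=29 S3=34 S4=46 blocked=[1, 2, 3, 4]
Op 5: conn=19 S1=20 S2=29 S3=34 S4=46 blocked=[]
Op 6: conn=2 S1=20 S2=12 S3=34 S4=46 blocked=[]
Op 7: conn=-5 S1=13 S2=12 S3=34 S4=46 blocked=[1, 2, 3, 4]
Op 8: conn=-5 S1=13 S2=18 S3=34 S4=46 blocked=[1, 2, 3, 4]
Op 9: conn=-15 S1=13 S2=8 S3=34 S4=46 blocked=[1, 2, 3, 4]
Op 10: conn=-28 S1=13 S2=8 S3=34 S4=33 blocked=[1, 2, 3, 4]

Answer: -28 13 8 34 33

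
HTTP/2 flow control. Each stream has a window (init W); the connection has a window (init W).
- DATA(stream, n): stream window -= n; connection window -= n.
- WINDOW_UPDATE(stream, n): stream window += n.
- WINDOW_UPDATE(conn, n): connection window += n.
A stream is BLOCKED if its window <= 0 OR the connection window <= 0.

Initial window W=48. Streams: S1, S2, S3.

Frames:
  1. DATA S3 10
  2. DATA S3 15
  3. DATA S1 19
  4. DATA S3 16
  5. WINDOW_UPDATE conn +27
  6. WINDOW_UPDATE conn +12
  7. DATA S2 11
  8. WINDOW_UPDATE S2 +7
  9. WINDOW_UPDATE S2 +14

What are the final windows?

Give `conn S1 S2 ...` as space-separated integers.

Op 1: conn=38 S1=48 S2=48 S3=38 blocked=[]
Op 2: conn=23 S1=48 S2=48 S3=23 blocked=[]
Op 3: conn=4 S1=29 S2=48 S3=23 blocked=[]
Op 4: conn=-12 S1=29 S2=48 S3=7 blocked=[1, 2, 3]
Op 5: conn=15 S1=29 S2=48 S3=7 blocked=[]
Op 6: conn=27 S1=29 S2=48 S3=7 blocked=[]
Op 7: conn=16 S1=29 S2=37 S3=7 blocked=[]
Op 8: conn=16 S1=29 S2=44 S3=7 blocked=[]
Op 9: conn=16 S1=29 S2=58 S3=7 blocked=[]

Answer: 16 29 58 7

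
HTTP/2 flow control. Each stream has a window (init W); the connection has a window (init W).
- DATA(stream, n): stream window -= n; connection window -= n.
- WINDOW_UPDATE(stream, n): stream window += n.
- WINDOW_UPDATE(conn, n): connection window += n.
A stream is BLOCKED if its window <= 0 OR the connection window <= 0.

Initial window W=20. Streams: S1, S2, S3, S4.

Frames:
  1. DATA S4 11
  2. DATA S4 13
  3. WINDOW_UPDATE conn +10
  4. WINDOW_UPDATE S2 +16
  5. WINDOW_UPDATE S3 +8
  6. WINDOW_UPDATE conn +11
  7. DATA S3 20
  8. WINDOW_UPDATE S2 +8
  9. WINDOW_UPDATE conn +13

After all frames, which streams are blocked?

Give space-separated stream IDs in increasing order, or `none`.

Answer: S4

Derivation:
Op 1: conn=9 S1=20 S2=20 S3=20 S4=9 blocked=[]
Op 2: conn=-4 S1=20 S2=20 S3=20 S4=-4 blocked=[1, 2, 3, 4]
Op 3: conn=6 S1=20 S2=20 S3=20 S4=-4 blocked=[4]
Op 4: conn=6 S1=20 S2=36 S3=20 S4=-4 blocked=[4]
Op 5: conn=6 S1=20 S2=36 S3=28 S4=-4 blocked=[4]
Op 6: conn=17 S1=20 S2=36 S3=28 S4=-4 blocked=[4]
Op 7: conn=-3 S1=20 S2=36 S3=8 S4=-4 blocked=[1, 2, 3, 4]
Op 8: conn=-3 S1=20 S2=44 S3=8 S4=-4 blocked=[1, 2, 3, 4]
Op 9: conn=10 S1=20 S2=44 S3=8 S4=-4 blocked=[4]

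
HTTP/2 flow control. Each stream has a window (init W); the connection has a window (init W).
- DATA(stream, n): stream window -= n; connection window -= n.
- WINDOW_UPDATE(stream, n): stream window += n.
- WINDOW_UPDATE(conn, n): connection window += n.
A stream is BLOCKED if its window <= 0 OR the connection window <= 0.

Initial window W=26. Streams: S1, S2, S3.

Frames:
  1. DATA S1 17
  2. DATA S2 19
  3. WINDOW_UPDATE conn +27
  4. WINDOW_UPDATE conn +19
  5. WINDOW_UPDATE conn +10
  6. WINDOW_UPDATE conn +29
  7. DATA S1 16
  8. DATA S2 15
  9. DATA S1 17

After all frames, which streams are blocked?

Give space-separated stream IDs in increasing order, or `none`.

Op 1: conn=9 S1=9 S2=26 S3=26 blocked=[]
Op 2: conn=-10 S1=9 S2=7 S3=26 blocked=[1, 2, 3]
Op 3: conn=17 S1=9 S2=7 S3=26 blocked=[]
Op 4: conn=36 S1=9 S2=7 S3=26 blocked=[]
Op 5: conn=46 S1=9 S2=7 S3=26 blocked=[]
Op 6: conn=75 S1=9 S2=7 S3=26 blocked=[]
Op 7: conn=59 S1=-7 S2=7 S3=26 blocked=[1]
Op 8: conn=44 S1=-7 S2=-8 S3=26 blocked=[1, 2]
Op 9: conn=27 S1=-24 S2=-8 S3=26 blocked=[1, 2]

Answer: S1 S2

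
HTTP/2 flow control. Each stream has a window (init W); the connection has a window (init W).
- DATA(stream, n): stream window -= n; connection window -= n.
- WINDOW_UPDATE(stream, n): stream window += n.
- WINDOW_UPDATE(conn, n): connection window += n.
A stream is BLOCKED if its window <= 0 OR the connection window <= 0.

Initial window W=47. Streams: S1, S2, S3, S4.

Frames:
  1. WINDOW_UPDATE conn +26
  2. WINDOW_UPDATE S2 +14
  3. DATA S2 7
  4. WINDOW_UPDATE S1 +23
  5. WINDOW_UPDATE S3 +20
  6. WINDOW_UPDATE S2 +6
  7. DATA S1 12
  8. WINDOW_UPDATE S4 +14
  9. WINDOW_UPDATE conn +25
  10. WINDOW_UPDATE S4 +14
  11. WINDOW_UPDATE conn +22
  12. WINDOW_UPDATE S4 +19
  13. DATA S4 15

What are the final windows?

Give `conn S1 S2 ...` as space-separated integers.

Op 1: conn=73 S1=47 S2=47 S3=47 S4=47 blocked=[]
Op 2: conn=73 S1=47 S2=61 S3=47 S4=47 blocked=[]
Op 3: conn=66 S1=47 S2=54 S3=47 S4=47 blocked=[]
Op 4: conn=66 S1=70 S2=54 S3=47 S4=47 blocked=[]
Op 5: conn=66 S1=70 S2=54 S3=67 S4=47 blocked=[]
Op 6: conn=66 S1=70 S2=60 S3=67 S4=47 blocked=[]
Op 7: conn=54 S1=58 S2=60 S3=67 S4=47 blocked=[]
Op 8: conn=54 S1=58 S2=60 S3=67 S4=61 blocked=[]
Op 9: conn=79 S1=58 S2=60 S3=67 S4=61 blocked=[]
Op 10: conn=79 S1=58 S2=60 S3=67 S4=75 blocked=[]
Op 11: conn=101 S1=58 S2=60 S3=67 S4=75 blocked=[]
Op 12: conn=101 S1=58 S2=60 S3=67 S4=94 blocked=[]
Op 13: conn=86 S1=58 S2=60 S3=67 S4=79 blocked=[]

Answer: 86 58 60 67 79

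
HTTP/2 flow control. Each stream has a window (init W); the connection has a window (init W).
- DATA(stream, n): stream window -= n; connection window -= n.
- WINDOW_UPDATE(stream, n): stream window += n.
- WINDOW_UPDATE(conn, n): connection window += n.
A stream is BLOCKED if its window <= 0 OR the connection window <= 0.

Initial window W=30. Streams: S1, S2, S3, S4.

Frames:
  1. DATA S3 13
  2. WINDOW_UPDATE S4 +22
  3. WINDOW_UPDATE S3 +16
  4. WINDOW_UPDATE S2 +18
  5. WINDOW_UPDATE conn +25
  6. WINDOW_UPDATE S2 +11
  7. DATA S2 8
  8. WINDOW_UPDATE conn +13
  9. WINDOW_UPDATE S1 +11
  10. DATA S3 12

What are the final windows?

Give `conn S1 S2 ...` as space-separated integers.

Answer: 35 41 51 21 52

Derivation:
Op 1: conn=17 S1=30 S2=30 S3=17 S4=30 blocked=[]
Op 2: conn=17 S1=30 S2=30 S3=17 S4=52 blocked=[]
Op 3: conn=17 S1=30 S2=30 S3=33 S4=52 blocked=[]
Op 4: conn=17 S1=30 S2=48 S3=33 S4=52 blocked=[]
Op 5: conn=42 S1=30 S2=48 S3=33 S4=52 blocked=[]
Op 6: conn=42 S1=30 S2=59 S3=33 S4=52 blocked=[]
Op 7: conn=34 S1=30 S2=51 S3=33 S4=52 blocked=[]
Op 8: conn=47 S1=30 S2=51 S3=33 S4=52 blocked=[]
Op 9: conn=47 S1=41 S2=51 S3=33 S4=52 blocked=[]
Op 10: conn=35 S1=41 S2=51 S3=21 S4=52 blocked=[]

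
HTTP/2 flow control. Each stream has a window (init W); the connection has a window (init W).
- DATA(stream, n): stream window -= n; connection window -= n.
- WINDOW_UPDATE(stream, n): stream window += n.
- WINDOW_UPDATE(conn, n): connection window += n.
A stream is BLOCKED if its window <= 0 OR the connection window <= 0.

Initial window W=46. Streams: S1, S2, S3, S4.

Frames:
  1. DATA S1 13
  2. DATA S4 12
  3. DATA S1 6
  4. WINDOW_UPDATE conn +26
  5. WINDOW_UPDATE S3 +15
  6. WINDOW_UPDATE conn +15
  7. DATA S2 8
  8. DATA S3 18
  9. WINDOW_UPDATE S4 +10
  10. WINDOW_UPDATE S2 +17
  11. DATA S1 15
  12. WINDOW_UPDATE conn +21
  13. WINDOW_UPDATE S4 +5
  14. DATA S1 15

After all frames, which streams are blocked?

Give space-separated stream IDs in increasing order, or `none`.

Op 1: conn=33 S1=33 S2=46 S3=46 S4=46 blocked=[]
Op 2: conn=21 S1=33 S2=46 S3=46 S4=34 blocked=[]
Op 3: conn=15 S1=27 S2=46 S3=46 S4=34 blocked=[]
Op 4: conn=41 S1=27 S2=46 S3=46 S4=34 blocked=[]
Op 5: conn=41 S1=27 S2=46 S3=61 S4=34 blocked=[]
Op 6: conn=56 S1=27 S2=46 S3=61 S4=34 blocked=[]
Op 7: conn=48 S1=27 S2=38 S3=61 S4=34 blocked=[]
Op 8: conn=30 S1=27 S2=38 S3=43 S4=34 blocked=[]
Op 9: conn=30 S1=27 S2=38 S3=43 S4=44 blocked=[]
Op 10: conn=30 S1=27 S2=55 S3=43 S4=44 blocked=[]
Op 11: conn=15 S1=12 S2=55 S3=43 S4=44 blocked=[]
Op 12: conn=36 S1=12 S2=55 S3=43 S4=44 blocked=[]
Op 13: conn=36 S1=12 S2=55 S3=43 S4=49 blocked=[]
Op 14: conn=21 S1=-3 S2=55 S3=43 S4=49 blocked=[1]

Answer: S1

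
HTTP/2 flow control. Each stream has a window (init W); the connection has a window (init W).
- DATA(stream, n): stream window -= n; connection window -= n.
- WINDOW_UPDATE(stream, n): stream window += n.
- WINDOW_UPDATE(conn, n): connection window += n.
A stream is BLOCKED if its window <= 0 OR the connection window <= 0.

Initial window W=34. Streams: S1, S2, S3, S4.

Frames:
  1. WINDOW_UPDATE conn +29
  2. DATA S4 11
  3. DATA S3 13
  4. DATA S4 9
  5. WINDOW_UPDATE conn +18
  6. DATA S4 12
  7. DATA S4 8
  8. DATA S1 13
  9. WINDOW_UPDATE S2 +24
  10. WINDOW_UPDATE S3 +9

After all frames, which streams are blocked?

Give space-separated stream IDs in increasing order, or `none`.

Op 1: conn=63 S1=34 S2=34 S3=34 S4=34 blocked=[]
Op 2: conn=52 S1=34 S2=34 S3=34 S4=23 blocked=[]
Op 3: conn=39 S1=34 S2=34 S3=21 S4=23 blocked=[]
Op 4: conn=30 S1=34 S2=34 S3=21 S4=14 blocked=[]
Op 5: conn=48 S1=34 S2=34 S3=21 S4=14 blocked=[]
Op 6: conn=36 S1=34 S2=34 S3=21 S4=2 blocked=[]
Op 7: conn=28 S1=34 S2=34 S3=21 S4=-6 blocked=[4]
Op 8: conn=15 S1=21 S2=34 S3=21 S4=-6 blocked=[4]
Op 9: conn=15 S1=21 S2=58 S3=21 S4=-6 blocked=[4]
Op 10: conn=15 S1=21 S2=58 S3=30 S4=-6 blocked=[4]

Answer: S4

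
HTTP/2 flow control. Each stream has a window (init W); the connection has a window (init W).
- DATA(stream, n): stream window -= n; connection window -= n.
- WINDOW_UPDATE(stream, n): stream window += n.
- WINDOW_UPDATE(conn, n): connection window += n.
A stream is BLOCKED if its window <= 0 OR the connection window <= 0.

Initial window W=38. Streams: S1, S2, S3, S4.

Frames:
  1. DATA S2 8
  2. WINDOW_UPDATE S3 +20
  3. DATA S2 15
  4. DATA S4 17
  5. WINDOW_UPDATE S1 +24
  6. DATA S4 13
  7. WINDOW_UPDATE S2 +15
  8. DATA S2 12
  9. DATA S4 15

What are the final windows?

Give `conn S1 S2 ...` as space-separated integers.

Op 1: conn=30 S1=38 S2=30 S3=38 S4=38 blocked=[]
Op 2: conn=30 S1=38 S2=30 S3=58 S4=38 blocked=[]
Op 3: conn=15 S1=38 S2=15 S3=58 S4=38 blocked=[]
Op 4: conn=-2 S1=38 S2=15 S3=58 S4=21 blocked=[1, 2, 3, 4]
Op 5: conn=-2 S1=62 S2=15 S3=58 S4=21 blocked=[1, 2, 3, 4]
Op 6: conn=-15 S1=62 S2=15 S3=58 S4=8 blocked=[1, 2, 3, 4]
Op 7: conn=-15 S1=62 S2=30 S3=58 S4=8 blocked=[1, 2, 3, 4]
Op 8: conn=-27 S1=62 S2=18 S3=58 S4=8 blocked=[1, 2, 3, 4]
Op 9: conn=-42 S1=62 S2=18 S3=58 S4=-7 blocked=[1, 2, 3, 4]

Answer: -42 62 18 58 -7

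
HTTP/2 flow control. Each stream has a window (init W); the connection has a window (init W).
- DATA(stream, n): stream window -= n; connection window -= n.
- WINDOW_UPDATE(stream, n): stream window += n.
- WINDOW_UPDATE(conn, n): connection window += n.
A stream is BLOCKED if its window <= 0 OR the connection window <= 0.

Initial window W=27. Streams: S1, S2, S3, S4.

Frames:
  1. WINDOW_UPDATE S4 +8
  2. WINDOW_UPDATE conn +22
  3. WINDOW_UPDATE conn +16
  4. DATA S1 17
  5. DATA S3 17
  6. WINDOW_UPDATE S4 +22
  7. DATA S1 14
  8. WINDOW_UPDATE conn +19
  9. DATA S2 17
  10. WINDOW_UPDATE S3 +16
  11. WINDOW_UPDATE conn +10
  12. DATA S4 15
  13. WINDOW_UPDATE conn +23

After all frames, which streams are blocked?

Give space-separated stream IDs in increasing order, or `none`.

Answer: S1

Derivation:
Op 1: conn=27 S1=27 S2=27 S3=27 S4=35 blocked=[]
Op 2: conn=49 S1=27 S2=27 S3=27 S4=35 blocked=[]
Op 3: conn=65 S1=27 S2=27 S3=27 S4=35 blocked=[]
Op 4: conn=48 S1=10 S2=27 S3=27 S4=35 blocked=[]
Op 5: conn=31 S1=10 S2=27 S3=10 S4=35 blocked=[]
Op 6: conn=31 S1=10 S2=27 S3=10 S4=57 blocked=[]
Op 7: conn=17 S1=-4 S2=27 S3=10 S4=57 blocked=[1]
Op 8: conn=36 S1=-4 S2=27 S3=10 S4=57 blocked=[1]
Op 9: conn=19 S1=-4 S2=10 S3=10 S4=57 blocked=[1]
Op 10: conn=19 S1=-4 S2=10 S3=26 S4=57 blocked=[1]
Op 11: conn=29 S1=-4 S2=10 S3=26 S4=57 blocked=[1]
Op 12: conn=14 S1=-4 S2=10 S3=26 S4=42 blocked=[1]
Op 13: conn=37 S1=-4 S2=10 S3=26 S4=42 blocked=[1]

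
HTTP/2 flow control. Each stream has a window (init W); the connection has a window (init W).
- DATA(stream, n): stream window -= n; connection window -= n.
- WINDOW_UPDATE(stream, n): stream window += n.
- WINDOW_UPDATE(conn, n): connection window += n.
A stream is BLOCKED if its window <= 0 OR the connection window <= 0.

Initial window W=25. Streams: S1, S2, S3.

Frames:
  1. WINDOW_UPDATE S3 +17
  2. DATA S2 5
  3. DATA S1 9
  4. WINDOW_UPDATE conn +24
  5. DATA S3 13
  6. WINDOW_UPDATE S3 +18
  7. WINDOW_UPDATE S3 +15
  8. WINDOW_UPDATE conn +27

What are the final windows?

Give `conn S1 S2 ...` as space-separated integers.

Answer: 49 16 20 62

Derivation:
Op 1: conn=25 S1=25 S2=25 S3=42 blocked=[]
Op 2: conn=20 S1=25 S2=20 S3=42 blocked=[]
Op 3: conn=11 S1=16 S2=20 S3=42 blocked=[]
Op 4: conn=35 S1=16 S2=20 S3=42 blocked=[]
Op 5: conn=22 S1=16 S2=20 S3=29 blocked=[]
Op 6: conn=22 S1=16 S2=20 S3=47 blocked=[]
Op 7: conn=22 S1=16 S2=20 S3=62 blocked=[]
Op 8: conn=49 S1=16 S2=20 S3=62 blocked=[]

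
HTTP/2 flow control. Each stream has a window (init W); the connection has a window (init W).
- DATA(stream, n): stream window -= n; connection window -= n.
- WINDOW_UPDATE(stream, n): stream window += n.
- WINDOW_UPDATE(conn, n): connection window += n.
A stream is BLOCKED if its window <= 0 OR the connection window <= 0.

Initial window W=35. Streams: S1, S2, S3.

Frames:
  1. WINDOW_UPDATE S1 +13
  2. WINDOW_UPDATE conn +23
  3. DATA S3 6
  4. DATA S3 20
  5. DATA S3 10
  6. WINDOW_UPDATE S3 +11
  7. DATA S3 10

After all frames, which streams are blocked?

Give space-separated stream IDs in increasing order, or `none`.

Answer: S3

Derivation:
Op 1: conn=35 S1=48 S2=35 S3=35 blocked=[]
Op 2: conn=58 S1=48 S2=35 S3=35 blocked=[]
Op 3: conn=52 S1=48 S2=35 S3=29 blocked=[]
Op 4: conn=32 S1=48 S2=35 S3=9 blocked=[]
Op 5: conn=22 S1=48 S2=35 S3=-1 blocked=[3]
Op 6: conn=22 S1=48 S2=35 S3=10 blocked=[]
Op 7: conn=12 S1=48 S2=35 S3=0 blocked=[3]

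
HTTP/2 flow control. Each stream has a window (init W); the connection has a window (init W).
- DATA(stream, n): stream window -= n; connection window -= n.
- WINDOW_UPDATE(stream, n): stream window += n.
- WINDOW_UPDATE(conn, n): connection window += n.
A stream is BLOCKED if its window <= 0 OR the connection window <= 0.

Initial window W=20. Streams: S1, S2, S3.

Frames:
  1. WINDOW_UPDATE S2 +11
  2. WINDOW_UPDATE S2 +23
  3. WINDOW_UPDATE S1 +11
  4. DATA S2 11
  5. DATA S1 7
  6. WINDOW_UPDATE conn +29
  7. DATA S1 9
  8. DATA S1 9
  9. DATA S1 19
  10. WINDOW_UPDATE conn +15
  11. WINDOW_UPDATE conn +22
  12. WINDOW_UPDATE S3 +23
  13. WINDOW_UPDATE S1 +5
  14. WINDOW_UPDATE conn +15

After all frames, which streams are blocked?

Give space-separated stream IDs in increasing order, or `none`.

Op 1: conn=20 S1=20 S2=31 S3=20 blocked=[]
Op 2: conn=20 S1=20 S2=54 S3=20 blocked=[]
Op 3: conn=20 S1=31 S2=54 S3=20 blocked=[]
Op 4: conn=9 S1=31 S2=43 S3=20 blocked=[]
Op 5: conn=2 S1=24 S2=43 S3=20 blocked=[]
Op 6: conn=31 S1=24 S2=43 S3=20 blocked=[]
Op 7: conn=22 S1=15 S2=43 S3=20 blocked=[]
Op 8: conn=13 S1=6 S2=43 S3=20 blocked=[]
Op 9: conn=-6 S1=-13 S2=43 S3=20 blocked=[1, 2, 3]
Op 10: conn=9 S1=-13 S2=43 S3=20 blocked=[1]
Op 11: conn=31 S1=-13 S2=43 S3=20 blocked=[1]
Op 12: conn=31 S1=-13 S2=43 S3=43 blocked=[1]
Op 13: conn=31 S1=-8 S2=43 S3=43 blocked=[1]
Op 14: conn=46 S1=-8 S2=43 S3=43 blocked=[1]

Answer: S1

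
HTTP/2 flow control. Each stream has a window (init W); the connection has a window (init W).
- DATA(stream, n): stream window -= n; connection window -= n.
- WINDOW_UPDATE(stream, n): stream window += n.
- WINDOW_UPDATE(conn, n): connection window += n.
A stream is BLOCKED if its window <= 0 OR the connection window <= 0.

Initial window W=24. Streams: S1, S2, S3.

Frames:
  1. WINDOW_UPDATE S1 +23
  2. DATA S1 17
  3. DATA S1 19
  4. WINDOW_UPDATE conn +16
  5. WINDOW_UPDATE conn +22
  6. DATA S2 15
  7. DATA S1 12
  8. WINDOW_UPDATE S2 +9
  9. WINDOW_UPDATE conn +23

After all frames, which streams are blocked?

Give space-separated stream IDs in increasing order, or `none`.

Op 1: conn=24 S1=47 S2=24 S3=24 blocked=[]
Op 2: conn=7 S1=30 S2=24 S3=24 blocked=[]
Op 3: conn=-12 S1=11 S2=24 S3=24 blocked=[1, 2, 3]
Op 4: conn=4 S1=11 S2=24 S3=24 blocked=[]
Op 5: conn=26 S1=11 S2=24 S3=24 blocked=[]
Op 6: conn=11 S1=11 S2=9 S3=24 blocked=[]
Op 7: conn=-1 S1=-1 S2=9 S3=24 blocked=[1, 2, 3]
Op 8: conn=-1 S1=-1 S2=18 S3=24 blocked=[1, 2, 3]
Op 9: conn=22 S1=-1 S2=18 S3=24 blocked=[1]

Answer: S1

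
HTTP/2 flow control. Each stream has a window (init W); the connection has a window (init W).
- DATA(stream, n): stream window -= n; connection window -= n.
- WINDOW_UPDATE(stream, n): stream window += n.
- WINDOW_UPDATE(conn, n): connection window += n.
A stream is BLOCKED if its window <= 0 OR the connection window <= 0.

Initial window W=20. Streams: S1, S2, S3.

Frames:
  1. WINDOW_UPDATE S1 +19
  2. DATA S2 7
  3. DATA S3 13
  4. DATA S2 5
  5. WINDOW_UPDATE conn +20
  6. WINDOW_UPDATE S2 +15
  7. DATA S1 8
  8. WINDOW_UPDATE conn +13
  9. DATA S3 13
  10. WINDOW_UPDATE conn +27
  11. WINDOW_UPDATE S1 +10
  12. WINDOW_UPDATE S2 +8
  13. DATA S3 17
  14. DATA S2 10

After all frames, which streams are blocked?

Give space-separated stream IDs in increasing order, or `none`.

Answer: S3

Derivation:
Op 1: conn=20 S1=39 S2=20 S3=20 blocked=[]
Op 2: conn=13 S1=39 S2=13 S3=20 blocked=[]
Op 3: conn=0 S1=39 S2=13 S3=7 blocked=[1, 2, 3]
Op 4: conn=-5 S1=39 S2=8 S3=7 blocked=[1, 2, 3]
Op 5: conn=15 S1=39 S2=8 S3=7 blocked=[]
Op 6: conn=15 S1=39 S2=23 S3=7 blocked=[]
Op 7: conn=7 S1=31 S2=23 S3=7 blocked=[]
Op 8: conn=20 S1=31 S2=23 S3=7 blocked=[]
Op 9: conn=7 S1=31 S2=23 S3=-6 blocked=[3]
Op 10: conn=34 S1=31 S2=23 S3=-6 blocked=[3]
Op 11: conn=34 S1=41 S2=23 S3=-6 blocked=[3]
Op 12: conn=34 S1=41 S2=31 S3=-6 blocked=[3]
Op 13: conn=17 S1=41 S2=31 S3=-23 blocked=[3]
Op 14: conn=7 S1=41 S2=21 S3=-23 blocked=[3]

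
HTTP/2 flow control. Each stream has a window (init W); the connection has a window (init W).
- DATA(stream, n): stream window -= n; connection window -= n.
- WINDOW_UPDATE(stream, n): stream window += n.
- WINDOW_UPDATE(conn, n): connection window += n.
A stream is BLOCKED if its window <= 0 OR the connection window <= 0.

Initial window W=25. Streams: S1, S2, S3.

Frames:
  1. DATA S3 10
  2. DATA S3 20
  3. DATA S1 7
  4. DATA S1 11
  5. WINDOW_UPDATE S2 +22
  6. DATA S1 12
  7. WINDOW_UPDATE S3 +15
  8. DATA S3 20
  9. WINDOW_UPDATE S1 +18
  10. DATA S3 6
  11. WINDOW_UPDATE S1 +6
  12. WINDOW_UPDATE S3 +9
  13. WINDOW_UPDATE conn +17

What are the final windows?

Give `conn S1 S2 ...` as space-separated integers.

Answer: -44 19 47 -7

Derivation:
Op 1: conn=15 S1=25 S2=25 S3=15 blocked=[]
Op 2: conn=-5 S1=25 S2=25 S3=-5 blocked=[1, 2, 3]
Op 3: conn=-12 S1=18 S2=25 S3=-5 blocked=[1, 2, 3]
Op 4: conn=-23 S1=7 S2=25 S3=-5 blocked=[1, 2, 3]
Op 5: conn=-23 S1=7 S2=47 S3=-5 blocked=[1, 2, 3]
Op 6: conn=-35 S1=-5 S2=47 S3=-5 blocked=[1, 2, 3]
Op 7: conn=-35 S1=-5 S2=47 S3=10 blocked=[1, 2, 3]
Op 8: conn=-55 S1=-5 S2=47 S3=-10 blocked=[1, 2, 3]
Op 9: conn=-55 S1=13 S2=47 S3=-10 blocked=[1, 2, 3]
Op 10: conn=-61 S1=13 S2=47 S3=-16 blocked=[1, 2, 3]
Op 11: conn=-61 S1=19 S2=47 S3=-16 blocked=[1, 2, 3]
Op 12: conn=-61 S1=19 S2=47 S3=-7 blocked=[1, 2, 3]
Op 13: conn=-44 S1=19 S2=47 S3=-7 blocked=[1, 2, 3]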